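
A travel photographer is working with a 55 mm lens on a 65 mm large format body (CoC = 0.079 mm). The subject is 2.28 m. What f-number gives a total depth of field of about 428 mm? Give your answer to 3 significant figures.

f/1.60

Write h = H − f = f²/(N·c). The thin-lens limits are Dn = s·h/(h + (s−f)) and Df = s·h/(h − (s−f)), so DoF = Df − Dn = 2·s·(s−f)·h / (h² − (s−f)²).
That is a quadratic in h: DoF·h² − 2·s·(s−f)·h − DoF·(s−f)² = 0 ⇒ h = (s−f)·(s + √(s² + DoF²)) / DoF = 2225 × (2280 + √(2280² + 428²)) / 428 = 2225 × (2280 + 2319.82) / 428 ≈ 23913 mm.
Then N = f²/(c·h) = 55² / (0.079 × 23913) = 3025 / 1889.1 ≈ 1.60.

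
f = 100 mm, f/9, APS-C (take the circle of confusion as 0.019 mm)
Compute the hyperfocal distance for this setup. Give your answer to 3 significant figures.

58.6 m

Hyperfocal distance H = f²/(N·c) + f = 100²/(9 × 0.019) + 100 = 10000/0.171 + 100 ≈ 58579.5 mm ≈ 58.6 m.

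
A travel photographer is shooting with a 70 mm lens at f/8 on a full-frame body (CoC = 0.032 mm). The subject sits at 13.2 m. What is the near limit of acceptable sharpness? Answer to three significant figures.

7.83 m

Hyperfocal distance H = f²/(N·c) + f = 70²/(8 × 0.032) + 70 = 4900/0.256 + 70 ≈ 19210.6 mm ≈ 19.21 m.
Near limit Dn = s·(H − f)/(H + s − 2f) = 13200 × (19210.6 − 70) / (19210.6 + 13200 − 2 × 70) = 13200 × 19140.6 / 32270.6 ≈ 7829.3 mm ≈ 7.83 m.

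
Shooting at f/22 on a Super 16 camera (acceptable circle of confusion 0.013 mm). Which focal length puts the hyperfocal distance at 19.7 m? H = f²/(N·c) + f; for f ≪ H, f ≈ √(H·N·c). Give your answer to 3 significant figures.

From H = f²/(N·c) + f, with f ≪ H: f ≈ √(H·N·c) = √(19700 × 22 × 0.013) = √5634.2 ≈ 75.06 mm.
Exact: f² + N·c·f − N·c·H = 0 ⇒ f = (−N·c + √((N·c)² + 4·N·c·H))/2 = (−0.286 + √22537)/2 ≈ 74.918 mm ≈ 74.9 mm.

74.9 mm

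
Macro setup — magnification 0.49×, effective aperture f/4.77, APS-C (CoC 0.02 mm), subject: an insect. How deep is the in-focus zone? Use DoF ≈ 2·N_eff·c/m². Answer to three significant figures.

0.795 mm

At magnification m, DoF ≈ 2·N_eff·c/m² = 2 × 4.77 × 0.02 / 0.49² = 0.1908 / 0.2401 ≈ 0.795 mm.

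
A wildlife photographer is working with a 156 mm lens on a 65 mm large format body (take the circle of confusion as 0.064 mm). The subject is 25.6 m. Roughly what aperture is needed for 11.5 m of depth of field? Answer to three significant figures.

Write h = H − f = f²/(N·c). The thin-lens limits are Dn = s·h/(h + (s−f)) and Df = s·h/(h − (s−f)), so DoF = Df − Dn = 2·s·(s−f)·h / (h² − (s−f)²).
That is a quadratic in h: DoF·h² − 2·s·(s−f)·h − DoF·(s−f)² = 0 ⇒ h = (s−f)·(s + √(s² + DoF²)) / DoF = 25444 × (25600 + √(25600² + 11500²)) / 11500 = 25444 × (25600 + 28064.4) / 11500 ≈ 118734 mm.
Then N = f²/(c·h) = 156² / (0.064 × 118734) = 24336 / 7599.0 ≈ 3.20.

f/3.20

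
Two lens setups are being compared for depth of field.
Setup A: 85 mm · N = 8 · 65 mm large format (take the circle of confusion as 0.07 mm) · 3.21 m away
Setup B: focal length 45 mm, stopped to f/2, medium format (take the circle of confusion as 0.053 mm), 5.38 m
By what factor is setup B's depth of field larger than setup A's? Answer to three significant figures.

Setup A: H = 85²/(8×0.07) + 85 ≈ 12986.8 mm; DoF = Df − Dn = 4236.0 − 2584.1 ≈ 1651.9 mm.
Setup B: H = 45²/(2×0.053) + 45 ≈ 19148.8 mm; DoF = Df − Dn = 7464.6 − 4205.5 ≈ 3259.1 mm.
Ratio = 3259.1 / 1651.9 ≈ 1.97.

1.97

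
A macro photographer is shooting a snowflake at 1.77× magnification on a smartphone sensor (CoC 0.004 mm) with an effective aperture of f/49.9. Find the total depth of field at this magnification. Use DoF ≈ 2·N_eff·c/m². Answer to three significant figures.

At magnification m, DoF ≈ 2·N_eff·c/m² = 2 × 49.9 × 0.004 / 1.77² = 0.3992 / 3.133 ≈ 0.127 mm.

0.127 mm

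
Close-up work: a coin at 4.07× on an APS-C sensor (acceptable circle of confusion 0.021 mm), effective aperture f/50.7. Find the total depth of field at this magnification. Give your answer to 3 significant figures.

0.129 mm

At magnification m, DoF ≈ 2·N_eff·c/m² = 2 × 50.7 × 0.021 / 4.07² = 2.129 / 16.56 ≈ 0.129 mm.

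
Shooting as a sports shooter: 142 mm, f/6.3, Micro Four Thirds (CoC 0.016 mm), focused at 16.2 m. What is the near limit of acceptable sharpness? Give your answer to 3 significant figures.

15.0 m

Hyperfocal distance H = f²/(N·c) + f = 142²/(6.3 × 0.016) + 142 = 20164/0.1008 + 142 ≈ 200181.7 mm ≈ 200.2 m.
Near limit Dn = s·(H − f)/(H + s − 2f) = 16200 × (200181.7 − 142) / (200181.7 + 16200 − 2 × 142) = 16200 × 200039.7 / 216097.7 ≈ 14996 mm ≈ 15.0 m.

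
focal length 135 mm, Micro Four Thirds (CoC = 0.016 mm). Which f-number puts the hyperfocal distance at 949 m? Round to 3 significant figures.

Rearrange H = f²/(N·c) + f for N: N = f² / ((H − f)·c).
N = 135² / ((949000 − 135) × 0.016) = 18225 / 15182 ≈ 1.20.

f/1.20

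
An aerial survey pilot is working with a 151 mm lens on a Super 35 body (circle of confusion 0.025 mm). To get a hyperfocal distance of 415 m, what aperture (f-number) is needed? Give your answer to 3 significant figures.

Rearrange H = f²/(N·c) + f for N: N = f² / ((H − f)·c).
N = 151² / ((415000 − 151) × 0.025) = 22801 / 10371 ≈ 2.20.

f/2.20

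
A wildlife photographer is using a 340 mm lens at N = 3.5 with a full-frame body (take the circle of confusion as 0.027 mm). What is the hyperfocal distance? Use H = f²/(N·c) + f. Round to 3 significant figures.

Hyperfocal distance H = f²/(N·c) + f = 340²/(3.5 × 0.027) + 340 = 115600/0.0945 + 340 ≈ 1223620.4 mm ≈ 1220 m.

1220 m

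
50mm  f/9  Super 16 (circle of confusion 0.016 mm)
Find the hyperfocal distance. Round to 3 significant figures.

Hyperfocal distance H = f²/(N·c) + f = 50²/(9 × 0.016) + 50 = 2500/0.144 + 50 ≈ 17411.1 mm ≈ 17.4 m.

17.4 m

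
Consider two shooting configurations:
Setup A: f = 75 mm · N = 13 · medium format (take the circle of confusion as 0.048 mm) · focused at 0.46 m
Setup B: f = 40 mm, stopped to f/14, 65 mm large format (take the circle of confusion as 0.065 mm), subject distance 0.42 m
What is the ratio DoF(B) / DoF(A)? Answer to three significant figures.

Setup A: H = 75²/(13×0.048) + 75 ≈ 9089.4 mm; DoF = Df − Dn = 480.523 − 441.158 ≈ 39.365 mm.
Setup B: H = 40²/(14×0.065) + 40 ≈ 1798.2 mm; DoF = Df − Dn = 535.80 − 345.36 ≈ 190.44 mm.
Ratio = 190.44 / 39.365 ≈ 4.84.

4.84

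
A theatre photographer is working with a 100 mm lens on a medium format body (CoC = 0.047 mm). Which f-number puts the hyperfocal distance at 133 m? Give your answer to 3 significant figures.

f/1.60

Rearrange H = f²/(N·c) + f for N: N = f² / ((H − f)·c).
N = 100² / ((133000 − 100) × 0.047) = 10000 / 6246 ≈ 1.60.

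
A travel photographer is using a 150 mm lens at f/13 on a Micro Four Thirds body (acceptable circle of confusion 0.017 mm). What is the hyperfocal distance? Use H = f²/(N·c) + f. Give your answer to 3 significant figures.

102 m

Hyperfocal distance H = f²/(N·c) + f = 150²/(13 × 0.017) + 150 = 22500/0.221 + 150 ≈ 101960.0 mm ≈ 102 m.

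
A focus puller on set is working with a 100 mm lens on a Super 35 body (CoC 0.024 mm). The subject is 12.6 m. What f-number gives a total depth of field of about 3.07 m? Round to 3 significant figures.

Write h = H − f = f²/(N·c). The thin-lens limits are Dn = s·h/(h + (s−f)) and Df = s·h/(h − (s−f)), so DoF = Df − Dn = 2·s·(s−f)·h / (h² − (s−f)²).
That is a quadratic in h: DoF·h² − 2·s·(s−f)·h − DoF·(s−f)² = 0 ⇒ h = (s−f)·(s + √(s² + DoF²)) / DoF = 12500 × (12600 + √(12600² + 3070²)) / 3070 = 12500 × (12600 + 12968.6) / 3070 ≈ 104107 mm.
Then N = f²/(c·h) = 100² / (0.024 × 104107) = 10000 / 2498.6 ≈ 4.

f/4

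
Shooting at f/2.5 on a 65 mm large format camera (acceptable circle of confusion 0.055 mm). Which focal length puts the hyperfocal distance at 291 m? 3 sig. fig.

200 mm

From H = f²/(N·c) + f, with f ≪ H: f ≈ √(H·N·c) = √(291000 × 2.5 × 0.055) = √40012 ≈ 200.0 mm.
The +f correction barely moves this — solving exactly, f² + N·c·f − N·c·H = 0 ⇒ f = (−N·c + √((N·c)² + 4·N·c·H))/2 = (−0.1375 + √160050)/2 ≈ 199.96 mm, so f ≈ 200 mm.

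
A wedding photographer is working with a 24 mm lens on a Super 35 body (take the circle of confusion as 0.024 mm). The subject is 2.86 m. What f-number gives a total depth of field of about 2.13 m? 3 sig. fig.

Write h = H − f = f²/(N·c). The thin-lens limits are Dn = s·h/(h + (s−f)) and Df = s·h/(h − (s−f)), so DoF = Df − Dn = 2·s·(s−f)·h / (h² − (s−f)²).
That is a quadratic in h: DoF·h² − 2·s·(s−f)·h − DoF·(s−f)² = 0 ⇒ h = (s−f)·(s + √(s² + DoF²)) / DoF = 2836 × (2860 + √(2860² + 2130²)) / 2130 = 2836 × (2860 + 3566.02) / 2130 ≈ 8556.0 mm.
Then N = f²/(c·h) = 24² / (0.024 × 8556.0) = 576 / 205.34 ≈ 2.81.

f/2.81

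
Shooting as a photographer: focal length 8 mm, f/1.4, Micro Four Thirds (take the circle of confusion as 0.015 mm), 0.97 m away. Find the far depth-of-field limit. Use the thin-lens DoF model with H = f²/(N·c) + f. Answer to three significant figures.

Hyperfocal distance H = f²/(N·c) + f = 8²/(1.4 × 0.015) + 8 = 64/0.021 + 8 ≈ 3055.6 mm ≈ 3.056 m.
Far limit Df = s·(H − f)/(H − s) = 970 × (3055.6 − 8) / (3055.6 − 970) = 970 × 3047.6 / 2085.6 ≈ 1417.4 mm ≈ 1.42 m.

1.42 m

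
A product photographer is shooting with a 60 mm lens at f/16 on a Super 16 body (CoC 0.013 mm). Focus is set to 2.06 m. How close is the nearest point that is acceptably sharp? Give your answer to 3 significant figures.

1.85 m

Hyperfocal distance H = f²/(N·c) + f = 60²/(16 × 0.013) + 60 = 3600/0.208 + 60 ≈ 17367.7 mm ≈ 17.37 m.
Near limit Dn = s·(H − f)/(H + s − 2f) = 2060 × (17367.7 − 60) / (17367.7 + 2060 − 2 × 60) = 2060 × 17307.7 / 19307.7 ≈ 1846.6 mm ≈ 1.85 m.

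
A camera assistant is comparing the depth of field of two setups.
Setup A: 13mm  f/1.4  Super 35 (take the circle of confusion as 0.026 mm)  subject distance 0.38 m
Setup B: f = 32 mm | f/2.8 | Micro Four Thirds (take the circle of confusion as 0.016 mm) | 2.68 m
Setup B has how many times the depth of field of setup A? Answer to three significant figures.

10.4

Setup A: H = 13²/(1.4×0.026) + 13 ≈ 4655.9 mm; DoF = Df − Dn = 412.616 − 352.163 ≈ 60.453 mm.
Setup B: H = 32²/(2.8×0.016) + 32 ≈ 22889.1 mm; DoF = Df − Dn = 3031.16 − 2401.76 ≈ 629.40 mm.
Ratio = 629.40 / 60.453 ≈ 10.4.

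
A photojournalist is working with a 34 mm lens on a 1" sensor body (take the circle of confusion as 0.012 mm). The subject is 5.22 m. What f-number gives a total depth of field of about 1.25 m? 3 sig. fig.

Write h = H − f = f²/(N·c). The thin-lens limits are Dn = s·h/(h + (s−f)) and Df = s·h/(h − (s−f)), so DoF = Df − Dn = 2·s·(s−f)·h / (h² − (s−f)²).
That is a quadratic in h: DoF·h² − 2·s·(s−f)·h − DoF·(s−f)² = 0 ⇒ h = (s−f)·(s + √(s² + DoF²)) / DoF = 5186 × (5220 + √(5220² + 1250²)) / 1250 = 5186 × (5220 + 5367.58) / 1250 ≈ 43926 mm.
Then N = f²/(c·h) = 34² / (0.012 × 43926) = 1156 / 527.11 ≈ 2.19.

f/2.19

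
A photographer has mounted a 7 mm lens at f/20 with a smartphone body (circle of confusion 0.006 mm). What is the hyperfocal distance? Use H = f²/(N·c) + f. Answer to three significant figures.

415 mm

Hyperfocal distance H = f²/(N·c) + f = 7²/(20 × 0.006) + 7 = 49/0.12 + 7 ≈ 415.3 mm ≈ 0.415 m.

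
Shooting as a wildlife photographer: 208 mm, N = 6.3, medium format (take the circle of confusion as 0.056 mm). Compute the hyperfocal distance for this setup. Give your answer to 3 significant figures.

Hyperfocal distance H = f²/(N·c) + f = 208²/(6.3 × 0.056) + 208 = 43264/0.3528 + 208 ≈ 122838.4 mm ≈ 123 m.

123 m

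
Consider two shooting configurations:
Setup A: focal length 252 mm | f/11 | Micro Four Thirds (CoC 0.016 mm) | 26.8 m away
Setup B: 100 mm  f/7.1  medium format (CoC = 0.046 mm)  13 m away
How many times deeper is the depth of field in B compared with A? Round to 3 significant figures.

Setup A: H = 252²/(11×0.016) + 252 ≈ 361070.2 mm; DoF = Df − Dn = 28928.5 − 24963.3 ≈ 3965.2 mm.
Setup B: H = 100²/(7.1×0.046) + 100 ≈ 30718.5 mm; DoF = Df − Dn = 22465 − 9146 ≈ 13319 mm.
Ratio = 13319 / 3965.2 ≈ 3.36.

3.36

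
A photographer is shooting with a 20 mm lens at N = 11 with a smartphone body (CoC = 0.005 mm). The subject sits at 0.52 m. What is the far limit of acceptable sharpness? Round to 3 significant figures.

0.558 m

Hyperfocal distance H = f²/(N·c) + f = 20²/(11 × 0.005) + 20 = 400/0.055 + 20 ≈ 7292.7 mm ≈ 7.293 m.
Far limit Df = s·(H − f)/(H − s) = 520 × (7292.7 − 20) / (7292.7 − 520) = 520 × 7272.7 / 6772.7 ≈ 558.39 mm ≈ 0.558 m.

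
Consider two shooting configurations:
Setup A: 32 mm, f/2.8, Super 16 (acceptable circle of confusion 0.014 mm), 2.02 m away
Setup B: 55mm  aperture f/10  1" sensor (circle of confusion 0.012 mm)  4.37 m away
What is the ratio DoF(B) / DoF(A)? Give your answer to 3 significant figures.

4.98

Setup A: H = 32²/(2.8×0.014) + 32 ≈ 26154.4 mm; DoF = Df − Dn = 2186.39 − 1877.14 ≈ 309.25 mm.
Setup B: H = 55²/(10×0.012) + 55 ≈ 25263.3 mm; DoF = Df − Dn = 5272.5 − 3731.3 ≈ 1541.2 mm.
Ratio = 1541.2 / 309.25 ≈ 4.98.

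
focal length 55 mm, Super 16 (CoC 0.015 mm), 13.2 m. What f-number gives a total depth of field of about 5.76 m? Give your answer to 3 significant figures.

Write h = H − f = f²/(N·c). The thin-lens limits are Dn = s·h/(h + (s−f)) and Df = s·h/(h − (s−f)), so DoF = Df − Dn = 2·s·(s−f)·h / (h² − (s−f)²).
That is a quadratic in h: DoF·h² − 2·s·(s−f)·h − DoF·(s−f)² = 0 ⇒ h = (s−f)·(s + √(s² + DoF²)) / DoF = 13145 × (13200 + √(13200² + 5760²)) / 5760 = 13145 × (13200 + 14402.0) / 5760 ≈ 62991 mm.
Then N = f²/(c·h) = 55² / (0.015 × 62991) = 3025 / 944.87 ≈ 3.20.

f/3.20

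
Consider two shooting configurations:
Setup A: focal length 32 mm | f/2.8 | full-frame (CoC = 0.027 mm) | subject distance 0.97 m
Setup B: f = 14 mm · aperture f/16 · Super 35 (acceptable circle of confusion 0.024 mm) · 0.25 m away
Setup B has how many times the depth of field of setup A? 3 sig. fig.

Setup A: H = 32²/(2.8×0.027) + 32 ≈ 13577.0 mm; DoF = Df − Dn = 1042.17 − 907.18 ≈ 134.99 mm.
Setup B: H = 14²/(16×0.024) + 14 ≈ 524.4 mm; DoF = Df − Dn = 465.00 − 170.96 ≈ 294.04 mm.
Ratio = 294.04 / 134.99 ≈ 2.18.

2.18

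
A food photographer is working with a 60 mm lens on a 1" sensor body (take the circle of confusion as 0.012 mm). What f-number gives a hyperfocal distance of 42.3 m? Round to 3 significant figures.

Rearrange H = f²/(N·c) + f for N: N = f² / ((H − f)·c).
N = 60² / ((42300 − 60) × 0.012) = 3600 / 506.9 ≈ 7.10.

f/7.10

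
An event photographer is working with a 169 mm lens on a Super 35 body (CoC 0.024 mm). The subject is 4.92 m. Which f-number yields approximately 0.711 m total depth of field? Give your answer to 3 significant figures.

Write h = H − f = f²/(N·c). The thin-lens limits are Dn = s·h/(h + (s−f)) and Df = s·h/(h − (s−f)), so DoF = Df − Dn = 2·s·(s−f)·h / (h² − (s−f)²).
That is a quadratic in h: DoF·h² − 2·s·(s−f)·h − DoF·(s−f)² = 0 ⇒ h = (s−f)·(s + √(s² + DoF²)) / DoF = 4751 × (4920 + √(4920² + 711²)) / 711 = 4751 × (4920 + 4971.11) / 711 ≈ 66094 mm.
Then N = f²/(c·h) = 169² / (0.024 × 66094) = 28561 / 1586.3 ≈ 18.

f/18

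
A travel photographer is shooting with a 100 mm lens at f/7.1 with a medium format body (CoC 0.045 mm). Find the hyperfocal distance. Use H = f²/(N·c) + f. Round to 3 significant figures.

Hyperfocal distance H = f²/(N·c) + f = 100²/(7.1 × 0.045) + 100 = 10000/0.3195 + 100 ≈ 31398.9 mm ≈ 31.4 m.

31.4 m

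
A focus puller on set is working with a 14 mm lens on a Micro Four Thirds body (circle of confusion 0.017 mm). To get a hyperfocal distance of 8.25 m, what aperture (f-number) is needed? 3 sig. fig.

Rearrange H = f²/(N·c) + f for N: N = f² / ((H − f)·c).
N = 14² / ((8250 − 14) × 0.017) = 196 / 140.0 ≈ 1.40.

f/1.40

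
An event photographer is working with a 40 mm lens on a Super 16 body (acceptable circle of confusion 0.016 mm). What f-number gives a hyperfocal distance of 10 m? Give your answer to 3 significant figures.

f/10

Rearrange H = f²/(N·c) + f for N: N = f² / ((H − f)·c).
N = 40² / ((10000 − 40) × 0.016) = 1600 / 159.4 ≈ 10.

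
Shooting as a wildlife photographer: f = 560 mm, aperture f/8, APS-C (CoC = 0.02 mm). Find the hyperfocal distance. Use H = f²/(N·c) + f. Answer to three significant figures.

Hyperfocal distance H = f²/(N·c) + f = 560²/(8 × 0.02) + 560 = 313600/0.16 + 560 ≈ 1960560.0 mm ≈ 1960 m.

1960 m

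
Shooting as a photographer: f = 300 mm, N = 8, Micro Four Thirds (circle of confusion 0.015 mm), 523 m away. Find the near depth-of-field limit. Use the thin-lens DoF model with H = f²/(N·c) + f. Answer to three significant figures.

Hyperfocal distance H = f²/(N·c) + f = 300²/(8 × 0.015) + 300 = 90000/0.12 + 300 ≈ 750300.0 mm ≈ 750.3 m.
Near limit Dn = s·(H − f)/(H + s − 2f) = 523000 × (750300.0 − 300) / (750300.0 + 523000 − 2 × 300) = 523000 × 750000.0 / 1272700.0 ≈ 308203 mm ≈ 308 m.

308 m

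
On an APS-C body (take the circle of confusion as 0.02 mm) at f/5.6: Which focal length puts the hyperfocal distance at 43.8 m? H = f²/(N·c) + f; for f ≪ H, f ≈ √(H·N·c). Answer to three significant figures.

70.0 mm

From H = f²/(N·c) + f, with f ≪ H: f ≈ √(H·N·c) = √(43800 × 5.6 × 0.02) = √4905.6 ≈ 70.04 mm.
The +f correction barely moves this — solving exactly, f² + N·c·f − N·c·H = 0 ⇒ f = (−N·c + √((N·c)² + 4·N·c·H))/2 = (−0.112 + √19622)/2 ≈ 69.984 mm, so f ≈ 70.0 mm.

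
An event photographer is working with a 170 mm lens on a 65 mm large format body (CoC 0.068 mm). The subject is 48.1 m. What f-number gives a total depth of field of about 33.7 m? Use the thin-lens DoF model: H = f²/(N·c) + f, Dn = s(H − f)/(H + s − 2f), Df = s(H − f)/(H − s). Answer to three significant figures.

f/2.80

Write h = H − f = f²/(N·c). The thin-lens limits are Dn = s·h/(h + (s−f)) and Df = s·h/(h − (s−f)), so DoF = Df − Dn = 2·s·(s−f)·h / (h² − (s−f)²).
That is a quadratic in h: DoF·h² − 2·s·(s−f)·h − DoF·(s−f)² = 0 ⇒ h = (s−f)·(s + √(s² + DoF²)) / DoF = 47930 × (48100 + √(48100² + 33700²)) / 33700 = 47930 × (48100 + 58730.7) / 33700 ≈ 151941 mm.
Then N = f²/(c·h) = 170² / (0.068 × 151941) = 28900 / 10332 ≈ 2.80.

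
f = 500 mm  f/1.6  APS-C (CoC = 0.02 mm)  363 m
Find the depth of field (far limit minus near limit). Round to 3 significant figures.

Hyperfocal distance H = f²/(N·c) + f = 500²/(1.6 × 0.02) + 500 = 250000/0.032 + 500 ≈ 7813000.0 mm ≈ 7813 m.
Near limit Dn = s·(H − f)/(H + s − 2f) = 363000 × (7813000.0 − 500) / (7813000.0 + 363000 − 2 × 500) = 363000 × 7812500.0 / 8175000.0 ≈ 346904 mm.
Far limit Df = s·(H − f)/(H − s) = 363000 × (7813000.0 − 500) / (7813000.0 − 363000) = 363000 × 7812500.0 / 7450000.0 ≈ 380663 mm.
Depth of field = Df − Dn = 380663 − 346904 ≈ 33759 mm ≈ 33.8 m.

33.8 m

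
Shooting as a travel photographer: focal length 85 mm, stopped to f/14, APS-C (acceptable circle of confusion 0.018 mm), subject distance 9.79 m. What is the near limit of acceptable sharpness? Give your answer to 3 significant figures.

7.31 m

Hyperfocal distance H = f²/(N·c) + f = 85²/(14 × 0.018) + 85 = 7225/0.252 + 85 ≈ 28755.6 mm ≈ 28.76 m.
Near limit Dn = s·(H − f)/(H + s − 2f) = 9790 × (28755.6 − 85) / (28755.6 + 9790 − 2 × 85) = 9790 × 28670.6 / 38375.6 ≈ 7314.2 mm ≈ 7.31 m.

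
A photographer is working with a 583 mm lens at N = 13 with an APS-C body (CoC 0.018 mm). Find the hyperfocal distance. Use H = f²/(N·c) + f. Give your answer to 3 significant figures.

Hyperfocal distance H = f²/(N·c) + f = 583²/(13 × 0.018) + 583 = 339889/0.234 + 583 ≈ 1453100.1 mm ≈ 1450 m.

1450 m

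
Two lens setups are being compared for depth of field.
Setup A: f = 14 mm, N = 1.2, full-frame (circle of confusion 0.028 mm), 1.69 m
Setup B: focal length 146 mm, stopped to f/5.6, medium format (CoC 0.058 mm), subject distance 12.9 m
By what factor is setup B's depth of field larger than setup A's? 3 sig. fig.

4.92

Setup A: H = 14²/(1.2×0.028) + 14 ≈ 5847.3 mm; DoF = Df − Dn = 2371.3 − 1312.8 ≈ 1058.5 mm.
Setup B: H = 146²/(5.6×0.058) + 146 ≈ 65774.1 mm; DoF = Df − Dn = 16011.7 − 10801.0 ≈ 5210.7 mm.
Ratio = 5210.7 / 1058.5 ≈ 4.92.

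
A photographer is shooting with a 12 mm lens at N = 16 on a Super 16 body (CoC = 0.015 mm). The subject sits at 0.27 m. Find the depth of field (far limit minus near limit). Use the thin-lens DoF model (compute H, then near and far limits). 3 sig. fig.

285 mm

Hyperfocal distance H = f²/(N·c) + f = 12²/(16 × 0.015) + 12 = 144/0.24 + 12 ≈ 612.0 mm ≈ 0.612 m.
Near limit Dn = s·(H − f)/(H + s − 2f) = 270 × (612.0 − 12) / (612.0 + 270 − 2 × 12) = 270 × 600.0 / 858.0 ≈ 188.81 mm.
Far limit Df = s·(H − f)/(H − s) = 270 × (612.0 − 12) / (612.0 − 270) = 270 × 600.0 / 342.0 ≈ 473.68 mm.
Depth of field = Df − Dn = 473.68 − 188.81 ≈ 284.87 mm.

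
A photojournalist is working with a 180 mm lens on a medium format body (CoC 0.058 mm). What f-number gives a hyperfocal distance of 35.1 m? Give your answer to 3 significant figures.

f/16

Rearrange H = f²/(N·c) + f for N: N = f² / ((H − f)·c).
N = 180² / ((35100 − 180) × 0.058) = 32400 / 2025 ≈ 16.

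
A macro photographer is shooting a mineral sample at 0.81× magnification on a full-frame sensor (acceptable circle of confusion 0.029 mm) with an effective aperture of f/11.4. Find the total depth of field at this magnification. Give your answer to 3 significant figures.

At magnification m, DoF ≈ 2·N_eff·c/m² = 2 × 11.4 × 0.029 / 0.81² = 0.6612 / 0.6561 ≈ 1.01 mm.

1.01 mm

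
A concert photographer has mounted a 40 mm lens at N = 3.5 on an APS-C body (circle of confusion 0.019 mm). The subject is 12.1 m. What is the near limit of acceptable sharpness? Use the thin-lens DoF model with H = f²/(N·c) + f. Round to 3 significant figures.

8.06 m

Hyperfocal distance H = f²/(N·c) + f = 40²/(3.5 × 0.019) + 40 = 1600/0.0665 + 40 ≈ 24100.2 mm ≈ 24.10 m.
Near limit Dn = s·(H − f)/(H + s − 2f) = 12100 × (24100.2 − 40) / (24100.2 + 12100 − 2 × 40) = 12100 × 24060.2 / 36120.2 ≈ 8060.0 mm ≈ 8.06 m.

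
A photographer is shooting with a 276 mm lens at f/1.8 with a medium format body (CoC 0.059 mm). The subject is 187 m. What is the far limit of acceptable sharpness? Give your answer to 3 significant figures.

253 m

Hyperfocal distance H = f²/(N·c) + f = 276²/(1.8 × 0.059) + 276 = 76176/0.1062 + 276 ≈ 717564.1 mm ≈ 717.6 m.
Far limit Df = s·(H − f)/(H − s) = 187000 × (717564.1 − 276) / (717564.1 − 187000) = 187000 × 717288.1 / 530564.1 ≈ 252812 mm ≈ 253 m.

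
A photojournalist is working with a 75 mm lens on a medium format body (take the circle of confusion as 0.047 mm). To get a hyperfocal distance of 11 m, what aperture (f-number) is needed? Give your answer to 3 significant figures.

Rearrange H = f²/(N·c) + f for N: N = f² / ((H − f)·c).
N = 75² / ((11000 − 75) × 0.047) = 5625 / 513.5 ≈ 11.

f/11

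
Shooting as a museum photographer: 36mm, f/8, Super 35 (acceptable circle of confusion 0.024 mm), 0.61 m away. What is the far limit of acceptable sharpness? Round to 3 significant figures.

0.667 m

Hyperfocal distance H = f²/(N·c) + f = 36²/(8 × 0.024) + 36 = 1296/0.192 + 36 ≈ 6786.0 mm ≈ 6.786 m.
Far limit Df = s·(H − f)/(H − s) = 610 × (6786.0 − 36) / (6786.0 − 610) = 610 × 6750.0 / 6176.0 ≈ 666.69 mm ≈ 0.667 m.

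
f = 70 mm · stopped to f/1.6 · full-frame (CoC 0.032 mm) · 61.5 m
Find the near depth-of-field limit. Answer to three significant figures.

Hyperfocal distance H = f²/(N·c) + f = 70²/(1.6 × 0.032) + 70 = 4900/0.0512 + 70 ≈ 95773.1 mm ≈ 95.77 m.
Near limit Dn = s·(H − f)/(H + s − 2f) = 61500 × (95773.1 − 70) / (95773.1 + 61500 − 2 × 70) = 61500 × 95703.1 / 157133.1 ≈ 37457 mm ≈ 37.5 m.

37.5 m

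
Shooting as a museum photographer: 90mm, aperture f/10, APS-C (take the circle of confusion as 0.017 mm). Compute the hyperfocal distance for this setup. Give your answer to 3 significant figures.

Hyperfocal distance H = f²/(N·c) + f = 90²/(10 × 0.017) + 90 = 8100/0.17 + 90 ≈ 47737.1 mm ≈ 47.7 m.

47.7 m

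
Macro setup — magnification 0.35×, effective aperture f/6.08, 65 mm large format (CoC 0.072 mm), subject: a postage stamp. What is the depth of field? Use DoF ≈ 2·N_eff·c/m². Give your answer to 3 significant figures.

At magnification m, DoF ≈ 2·N_eff·c/m² = 2 × 6.08 × 0.072 / 0.35² = 0.8755 / 0.1225 ≈ 7.15 mm.

7.15 mm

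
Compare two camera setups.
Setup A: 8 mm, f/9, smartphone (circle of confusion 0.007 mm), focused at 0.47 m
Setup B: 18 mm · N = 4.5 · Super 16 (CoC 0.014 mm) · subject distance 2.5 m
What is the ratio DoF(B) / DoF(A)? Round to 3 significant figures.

5.84

Setup A: H = 8²/(9×0.007) + 8 ≈ 1023.9 mm; DoF = Df − Dn = 862.04 − 323.07 ≈ 538.97 mm.
Setup B: H = 18²/(4.5×0.014) + 18 ≈ 5160.9 mm; DoF = Df − Dn = 4832.0 − 1686.2 ≈ 3145.8 mm.
Ratio = 3145.8 / 538.97 ≈ 5.84.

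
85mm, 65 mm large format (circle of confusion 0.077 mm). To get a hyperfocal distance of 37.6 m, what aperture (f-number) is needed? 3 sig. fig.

Rearrange H = f²/(N·c) + f for N: N = f² / ((H − f)·c).
N = 85² / ((37600 − 85) × 0.077) = 7225 / 2889 ≈ 2.50.

f/2.50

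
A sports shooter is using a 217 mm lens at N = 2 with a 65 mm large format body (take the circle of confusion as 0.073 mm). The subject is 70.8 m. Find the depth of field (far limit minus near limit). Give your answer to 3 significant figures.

Hyperfocal distance H = f²/(N·c) + f = 217²/(2 × 0.073) + 217 = 47089/0.146 + 217 ≈ 322744.4 mm ≈ 322.7 m.
Near limit Dn = s·(H − f)/(H + s − 2f) = 70800 × (322744.4 − 217) / (322744.4 + 70800 − 2 × 217) = 70800 × 322527.4 / 393110.4 ≈ 58088 mm.
Far limit Df = s·(H − f)/(H − s) = 70800 × (322744.4 − 217) / (322744.4 − 70800) = 70800 × 322527.4 / 251944.4 ≈ 90635 mm.
Depth of field = Df − Dn = 90635 − 58088 ≈ 32547 mm ≈ 32.5 m.

32.5 m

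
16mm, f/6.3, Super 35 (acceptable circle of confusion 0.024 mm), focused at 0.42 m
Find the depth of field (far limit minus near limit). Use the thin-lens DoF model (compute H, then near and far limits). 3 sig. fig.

213 mm

Hyperfocal distance H = f²/(N·c) + f = 16²/(6.3 × 0.024) + 16 = 256/0.1512 + 16 ≈ 1709.1 mm ≈ 1.709 m.
Near limit Dn = s·(H − f)/(H + s − 2f) = 420 × (1709.1 − 16) / (1709.1 + 420 − 2 × 16) = 420 × 1693.1 / 2097.1 ≈ 339.09 mm.
Far limit Df = s·(H − f)/(H − s) = 420 × (1709.1 − 16) / (1709.1 − 420) = 420 × 1693.1 / 1289.1 ≈ 551.62 mm.
Depth of field = Df − Dn = 551.62 − 339.09 ≈ 212.53 mm.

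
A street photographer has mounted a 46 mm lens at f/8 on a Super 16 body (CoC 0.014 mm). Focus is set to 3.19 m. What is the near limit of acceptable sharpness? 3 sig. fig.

2.73 m

Hyperfocal distance H = f²/(N·c) + f = 46²/(8 × 0.014) + 46 = 2116/0.112 + 46 ≈ 18938.9 mm ≈ 18.94 m.
Near limit Dn = s·(H − f)/(H + s − 2f) = 3190 × (18938.9 − 46) / (18938.9 + 3190 − 2 × 46) = 3190 × 18892.9 / 22036.9 ≈ 2734.9 mm ≈ 2.73 m.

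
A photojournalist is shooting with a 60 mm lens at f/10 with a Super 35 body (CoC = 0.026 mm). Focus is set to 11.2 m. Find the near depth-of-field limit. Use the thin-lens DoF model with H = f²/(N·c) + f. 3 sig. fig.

6.21 m

Hyperfocal distance H = f²/(N·c) + f = 60²/(10 × 0.026) + 60 = 3600/0.26 + 60 ≈ 13906.2 mm ≈ 13.91 m.
Near limit Dn = s·(H − f)/(H + s − 2f) = 11200 × (13906.2 − 60) / (13906.2 + 11200 − 2 × 60) = 11200 × 13846.2 / 24986.2 ≈ 6206.5 mm ≈ 6.21 m.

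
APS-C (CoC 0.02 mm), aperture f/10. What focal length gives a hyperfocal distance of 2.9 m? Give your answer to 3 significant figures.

From H = f²/(N·c) + f, with f ≪ H: f ≈ √(H·N·c) = √(2900 × 10 × 0.02) = √580.00 ≈ 24.08 mm.
Exact: f² + N·c·f − N·c·H = 0 ⇒ f = (−N·c + √((N·c)² + 4·N·c·H))/2 = (−0.2 + √2320.0)/2 ≈ 23.983 mm ≈ 24.0 mm.

24.0 mm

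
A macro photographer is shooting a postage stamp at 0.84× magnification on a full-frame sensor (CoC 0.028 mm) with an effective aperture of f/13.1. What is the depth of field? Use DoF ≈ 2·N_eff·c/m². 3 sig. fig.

At magnification m, DoF ≈ 2·N_eff·c/m² = 2 × 13.1 × 0.028 / 0.84² = 0.7336 / 0.7056 ≈ 1.04 mm.

1.04 mm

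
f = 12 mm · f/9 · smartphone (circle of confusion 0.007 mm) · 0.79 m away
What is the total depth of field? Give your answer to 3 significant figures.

0.608 m

Hyperfocal distance H = f²/(N·c) + f = 12²/(9 × 0.007) + 12 = 144/0.063 + 12 ≈ 2297.7 mm ≈ 2.298 m.
Near limit Dn = s·(H − f)/(H + s − 2f) = 790 × (2297.7 − 12) / (2297.7 + 790 − 2 × 12) = 790 × 2285.7 / 3063.7 ≈ 589.39 mm.
Far limit Df = s·(H − f)/(H − s) = 790 × (2297.7 − 12) / (2297.7 − 790) = 790 × 2285.7 / 1507.7 ≈ 1197.65 mm.
Depth of field = Df − Dn = 1197.65 − 589.39 ≈ 608.26 mm ≈ 0.608 m.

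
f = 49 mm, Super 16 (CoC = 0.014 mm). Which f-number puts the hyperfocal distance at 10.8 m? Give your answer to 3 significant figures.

Rearrange H = f²/(N·c) + f for N: N = f² / ((H − f)·c).
N = 49² / ((10800 − 49) × 0.014) = 2401 / 150.5 ≈ 16.

f/16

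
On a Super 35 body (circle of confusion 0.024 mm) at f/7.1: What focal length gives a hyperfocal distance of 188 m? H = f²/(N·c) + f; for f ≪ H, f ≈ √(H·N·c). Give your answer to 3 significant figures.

From H = f²/(N·c) + f, with f ≪ H: f ≈ √(H·N·c) = √(188000 × 7.1 × 0.024) = √32035 ≈ 179.0 mm.
The +f correction barely moves this — solving exactly, f² + N·c·f − N·c·H = 0 ⇒ f = (−N·c + √((N·c)² + 4·N·c·H))/2 = (−0.1704 + √128141)/2 ≈ 178.90 mm, so f ≈ 179 mm.

179 mm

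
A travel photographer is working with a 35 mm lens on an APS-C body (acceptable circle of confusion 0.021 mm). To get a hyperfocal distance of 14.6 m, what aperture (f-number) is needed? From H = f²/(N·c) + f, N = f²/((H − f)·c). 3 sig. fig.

f/4.01

Rearrange H = f²/(N·c) + f for N: N = f² / ((H − f)·c).
N = 35² / ((14600 − 35) × 0.021) = 1225 / 305.9 ≈ 4.01.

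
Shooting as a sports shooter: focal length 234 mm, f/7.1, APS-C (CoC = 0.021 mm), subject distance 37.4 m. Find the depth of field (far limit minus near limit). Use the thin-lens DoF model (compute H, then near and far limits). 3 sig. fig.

7.65 m

Hyperfocal distance H = f²/(N·c) + f = 234²/(7.1 × 0.021) + 234 = 54756/0.1491 + 234 ≈ 367477.5 mm ≈ 367.5 m.
Near limit Dn = s·(H − f)/(H + s − 2f) = 37400 × (367477.5 − 234) / (367477.5 + 37400 − 2 × 234) = 37400 × 367243.5 / 404409.5 ≈ 33962.9 mm.
Far limit Df = s·(H − f)/(H − s) = 37400 × (367477.5 − 234) / (367477.5 − 37400) = 37400 × 367243.5 / 330077.5 ≈ 41611.2 mm.
Depth of field = Df − Dn = 41611.2 − 33962.9 ≈ 7648.3 mm ≈ 7.65 m.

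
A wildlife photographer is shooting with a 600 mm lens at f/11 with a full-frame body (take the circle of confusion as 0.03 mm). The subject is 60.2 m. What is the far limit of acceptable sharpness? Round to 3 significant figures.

63.7 m

Hyperfocal distance H = f²/(N·c) + f = 600²/(11 × 0.03) + 600 = 360000/0.33 + 600 ≈ 1091509.1 mm ≈ 1092 m.
Far limit Df = s·(H − f)/(H − s) = 60200 × (1091509.1 − 600) / (1091509.1 − 60200) = 60200 × 1090909.1 / 1031309.1 ≈ 63679 mm ≈ 63.7 m.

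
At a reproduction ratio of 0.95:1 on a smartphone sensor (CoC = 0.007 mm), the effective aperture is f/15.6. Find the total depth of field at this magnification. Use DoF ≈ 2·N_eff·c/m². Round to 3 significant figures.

At magnification m, DoF ≈ 2·N_eff·c/m² = 2 × 15.6 × 0.007 / 0.95² = 0.2184 / 0.9025 ≈ 0.242 mm.

0.242 mm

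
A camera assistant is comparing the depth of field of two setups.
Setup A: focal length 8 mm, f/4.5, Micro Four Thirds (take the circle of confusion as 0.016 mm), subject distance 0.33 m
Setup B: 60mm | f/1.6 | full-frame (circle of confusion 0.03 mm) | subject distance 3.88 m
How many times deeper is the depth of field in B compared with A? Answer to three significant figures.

Setup A: H = 8²/(4.5×0.016) + 8 ≈ 896.9 mm; DoF = Df − Dn = 517.44 − 242.25 ≈ 275.19 mm.
Setup B: H = 60²/(1.6×0.03) + 60 ≈ 75060.0 mm; DoF = Df − Dn = 4088.23 − 3691.96 ≈ 396.27 mm.
Ratio = 396.27 / 275.19 ≈ 1.44.

1.44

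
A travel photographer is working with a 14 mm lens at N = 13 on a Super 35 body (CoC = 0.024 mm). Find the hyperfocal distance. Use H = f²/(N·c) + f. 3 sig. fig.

0.642 m

Hyperfocal distance H = f²/(N·c) + f = 14²/(13 × 0.024) + 14 = 196/0.312 + 14 ≈ 642.2 mm ≈ 0.642 m.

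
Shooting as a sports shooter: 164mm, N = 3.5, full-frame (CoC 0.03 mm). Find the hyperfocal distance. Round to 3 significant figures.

256 m

Hyperfocal distance H = f²/(N·c) + f = 164²/(3.5 × 0.03) + 164 = 26896/0.105 + 164 ≈ 256316.4 mm ≈ 256 m.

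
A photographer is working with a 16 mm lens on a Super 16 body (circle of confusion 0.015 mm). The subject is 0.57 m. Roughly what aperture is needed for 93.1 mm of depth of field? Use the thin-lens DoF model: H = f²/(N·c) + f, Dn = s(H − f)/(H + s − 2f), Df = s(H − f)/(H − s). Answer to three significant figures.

f/2.50

Write h = H − f = f²/(N·c). The thin-lens limits are Dn = s·h/(h + (s−f)) and Df = s·h/(h − (s−f)), so DoF = Df − Dn = 2·s·(s−f)·h / (h² − (s−f)²).
That is a quadratic in h: DoF·h² − 2·s·(s−f)·h − DoF·(s−f)² = 0 ⇒ h = (s−f)·(s + √(s² + DoF²)) / DoF = 554 × (570 + √(570² + 93.1²)) / 93.1 = 554 × (570 + 577.553) / 93.1 ≈ 6828.6 mm.
Then N = f²/(c·h) = 16² / (0.015 × 6828.6) = 256 / 102.43 ≈ 2.50.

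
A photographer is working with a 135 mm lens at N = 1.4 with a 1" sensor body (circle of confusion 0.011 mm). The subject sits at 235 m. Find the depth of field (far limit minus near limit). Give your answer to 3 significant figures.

97.1 m

Hyperfocal distance H = f²/(N·c) + f = 135²/(1.4 × 0.011) + 135 = 18225/0.0154 + 135 ≈ 1183576.6 mm ≈ 1184 m.
Near limit Dn = s·(H − f)/(H + s − 2f) = 235000 × (1183576.6 − 135) / (1183576.6 + 235000 − 2 × 135) = 235000 × 1183441.6 / 1418306.6 ≈ 196085 mm.
Far limit Df = s·(H − f)/(H − s) = 235000 × (1183576.6 − 135) / (1183576.6 − 235000) = 235000 × 1183441.6 / 948576.6 ≈ 293185 mm.
Depth of field = Df − Dn = 293185 − 196085 ≈ 97100 mm ≈ 97.1 m.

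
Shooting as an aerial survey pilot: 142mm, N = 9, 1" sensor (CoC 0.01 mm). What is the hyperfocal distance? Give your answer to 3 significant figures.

224 m

Hyperfocal distance H = f²/(N·c) + f = 142²/(9 × 0.01) + 142 = 20164/0.09 + 142 ≈ 224186.4 mm ≈ 224 m.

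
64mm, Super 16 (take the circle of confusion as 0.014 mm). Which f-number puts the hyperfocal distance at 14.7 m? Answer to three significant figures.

f/20

Rearrange H = f²/(N·c) + f for N: N = f² / ((H − f)·c).
N = 64² / ((14700 − 64) × 0.014) = 4096 / 204.9 ≈ 20.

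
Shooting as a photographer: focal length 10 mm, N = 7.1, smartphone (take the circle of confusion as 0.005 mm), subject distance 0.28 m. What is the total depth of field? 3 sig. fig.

54.2 mm

Hyperfocal distance H = f²/(N·c) + f = 10²/(7.1 × 0.005) + 10 = 100/0.0355 + 10 ≈ 2826.9 mm ≈ 2.827 m.
Near limit Dn = s·(H − f)/(H + s − 2f) = 280 × (2826.9 − 10) / (2826.9 + 280 − 2 × 10) = 280 × 2816.9 / 3086.9 ≈ 255.509 mm.
Far limit Df = s·(H − f)/(H − s) = 280 × (2826.9 − 10) / (2826.9 − 280) = 280 × 2816.9 / 2546.9 ≈ 309.683 mm.
Depth of field = Df − Dn = 309.683 − 255.509 ≈ 54.174 mm.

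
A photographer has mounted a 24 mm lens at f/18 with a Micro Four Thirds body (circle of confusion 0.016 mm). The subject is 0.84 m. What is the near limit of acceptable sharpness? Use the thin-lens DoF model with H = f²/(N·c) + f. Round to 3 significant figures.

Hyperfocal distance H = f²/(N·c) + f = 24²/(18 × 0.016) + 24 = 576/0.288 + 24 ≈ 2024.0 mm ≈ 2.024 m.
Near limit Dn = s·(H − f)/(H + s − 2f) = 840 × (2024.0 − 24) / (2024.0 + 840 − 2 × 24) = 840 × 2000.0 / 2816.0 ≈ 596.59 mm ≈ 0.597 m.

0.597 m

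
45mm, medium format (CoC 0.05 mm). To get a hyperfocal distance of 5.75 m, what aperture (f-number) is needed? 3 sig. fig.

Rearrange H = f²/(N·c) + f for N: N = f² / ((H − f)·c).
N = 45² / ((5750 − 45) × 0.05) = 2025 / 285.2 ≈ 7.10.

f/7.10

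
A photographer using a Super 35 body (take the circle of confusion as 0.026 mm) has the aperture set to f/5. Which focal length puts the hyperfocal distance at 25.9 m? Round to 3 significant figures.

From H = f²/(N·c) + f, with f ≪ H: f ≈ √(H·N·c) = √(25900 × 5 × 0.026) = √3367.0 ≈ 58.03 mm.
The +f correction barely moves this — solving exactly, f² + N·c·f − N·c·H = 0 ⇒ f = (−N·c + √((N·c)² + 4·N·c·H))/2 = (−0.13 + √13468)/2 ≈ 57.961 mm, so f ≈ 58.0 mm.

58.0 mm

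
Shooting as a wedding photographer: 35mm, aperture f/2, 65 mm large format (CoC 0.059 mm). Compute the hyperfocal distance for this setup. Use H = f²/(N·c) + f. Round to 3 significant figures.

Hyperfocal distance H = f²/(N·c) + f = 35²/(2 × 0.059) + 35 = 1225/0.118 + 35 ≈ 10416.4 mm ≈ 10.4 m.

10.4 m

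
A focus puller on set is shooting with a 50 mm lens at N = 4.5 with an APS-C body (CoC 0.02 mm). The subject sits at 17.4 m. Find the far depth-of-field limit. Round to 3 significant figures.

46.4 m

Hyperfocal distance H = f²/(N·c) + f = 50²/(4.5 × 0.02) + 50 = 2500/0.09 + 50 ≈ 27827.8 mm ≈ 27.83 m.
Far limit Df = s·(H − f)/(H − s) = 17400 × (27827.8 − 50) / (27827.8 − 17400) = 17400 × 27777.8 / 10427.8 ≈ 46351 mm ≈ 46.4 m.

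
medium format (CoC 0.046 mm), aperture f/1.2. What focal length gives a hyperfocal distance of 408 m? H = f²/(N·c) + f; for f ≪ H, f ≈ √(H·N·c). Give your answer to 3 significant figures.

150 mm

From H = f²/(N·c) + f, with f ≪ H: f ≈ √(H·N·c) = √(408000 × 1.2 × 0.046) = √22522 ≈ 150.1 mm.
The +f correction barely moves this — solving exactly, f² + N·c·f − N·c·H = 0 ⇒ f = (−N·c + √((N·c)² + 4·N·c·H))/2 = (−0.0552 + √90086)/2 ≈ 150.04 mm, so f ≈ 150 mm.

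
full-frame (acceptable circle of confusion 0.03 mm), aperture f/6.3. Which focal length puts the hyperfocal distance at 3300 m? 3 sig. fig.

790 mm

From H = f²/(N·c) + f, with f ≪ H: f ≈ √(H·N·c) = √(3300000 × 6.3 × 0.03) = √623700 ≈ 789.7 mm.
The +f correction barely moves this — solving exactly, f² + N·c·f − N·c·H = 0 ⇒ f = (−N·c + √((N·c)² + 4·N·c·H))/2 = (−0.189 + √2494800)/2 ≈ 789.65 mm, so f ≈ 790 mm.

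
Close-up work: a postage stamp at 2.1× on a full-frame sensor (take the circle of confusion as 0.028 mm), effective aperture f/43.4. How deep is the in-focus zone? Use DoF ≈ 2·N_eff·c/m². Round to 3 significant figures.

0.551 mm

At magnification m, DoF ≈ 2·N_eff·c/m² = 2 × 43.4 × 0.028 / 2.1² = 2.43 / 4.41 ≈ 0.551 mm.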